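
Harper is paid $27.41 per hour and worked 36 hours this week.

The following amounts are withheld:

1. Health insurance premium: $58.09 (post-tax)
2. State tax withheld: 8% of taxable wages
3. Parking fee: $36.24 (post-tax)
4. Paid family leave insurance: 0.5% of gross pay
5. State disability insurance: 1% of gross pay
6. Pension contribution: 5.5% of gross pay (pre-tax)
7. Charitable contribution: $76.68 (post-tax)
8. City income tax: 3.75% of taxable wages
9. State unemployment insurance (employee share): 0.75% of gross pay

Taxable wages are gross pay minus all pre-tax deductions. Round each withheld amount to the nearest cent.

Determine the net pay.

$629.71

Gross pay: 36 × $27.41 = $986.76
Pension contribution: $986.76 × 0.055 = $54.27
Taxable wages = $986.76 − $54.27 = $932.49
City income tax: $932.49 × 0.0375 = $34.97
State tax withheld: $932.49 × 0.08 = $74.60
State disability insurance: $986.76 × 0.01 = $9.87
State unemployment insurance (employee share): $986.76 × 0.0075 = $7.40
Paid family leave insurance: $986.76 × 0.005 = $4.93
Charitable contribution: $76.68
Health insurance premium: $58.09
Parking fee: $36.24
Total deductions = $54.27 + $34.97 + $74.60 + $9.87 + $7.40 + $4.93 + $76.68 + $58.09 + $36.24 = $357.05
Net pay = $986.76 − $357.05 = $629.71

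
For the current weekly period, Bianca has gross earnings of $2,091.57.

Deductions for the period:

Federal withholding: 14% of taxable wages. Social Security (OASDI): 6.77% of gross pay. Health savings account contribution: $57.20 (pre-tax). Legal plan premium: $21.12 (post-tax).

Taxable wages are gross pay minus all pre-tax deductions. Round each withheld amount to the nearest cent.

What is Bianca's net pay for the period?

$1,586.84

Health savings account contribution: $57.20
Taxable wages = $2,091.57 − $57.20 = $2,034.37
Federal withholding: $2,034.37 × 0.14 = $284.81
Social Security (OASDI): $2,091.57 × 0.0677 = $141.60
Legal plan premium: $21.12
Total deductions = $57.20 + $284.81 + $141.60 + $21.12 = $504.73
Net pay = $2,091.57 − $504.73 = $1,586.84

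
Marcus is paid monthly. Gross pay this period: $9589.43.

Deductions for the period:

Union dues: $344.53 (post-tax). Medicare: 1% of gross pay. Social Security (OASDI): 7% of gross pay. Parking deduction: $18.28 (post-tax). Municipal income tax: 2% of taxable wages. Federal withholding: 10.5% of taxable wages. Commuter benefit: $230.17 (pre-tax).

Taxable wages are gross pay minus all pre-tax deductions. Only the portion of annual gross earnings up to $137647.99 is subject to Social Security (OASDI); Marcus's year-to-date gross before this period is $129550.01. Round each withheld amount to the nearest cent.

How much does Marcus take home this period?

$7163.79

Commuter benefit: $230.17
Taxable wages = $9589.43 − $230.17 = $9359.26
Federal withholding: $9359.26 × 0.105 = $982.72
Municipal income tax: $9359.26 × 0.02 = $187.19
Social Security (OASDI): only $137647.99 − $129550.01 = $8097.98 of this check is subject → $8097.98 × 0.07 = $566.86
Medicare: $9589.43 × 0.01 = $95.89
Union dues: $344.53
Parking deduction: $18.28
Total deductions = $230.17 + $982.72 + $187.19 + $566.86 + $95.89 + $344.53 + $18.28 = $2425.64
Net pay = $9589.43 − $2425.64 = $7163.79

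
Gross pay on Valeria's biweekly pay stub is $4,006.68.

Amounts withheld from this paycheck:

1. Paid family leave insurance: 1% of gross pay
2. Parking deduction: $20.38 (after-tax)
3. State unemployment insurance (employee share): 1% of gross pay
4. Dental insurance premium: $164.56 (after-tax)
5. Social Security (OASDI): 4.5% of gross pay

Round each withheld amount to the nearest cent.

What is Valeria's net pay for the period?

$3,561.30

State unemployment insurance (employee share): $4,006.68 × 0.01 = $40.07
Paid family leave insurance: $4,006.68 × 0.01 = $40.07
Social Security (OASDI): $4,006.68 × 0.045 = $180.30
Parking deduction: $20.38
Dental insurance premium: $164.56
Total deductions = $40.07 + $40.07 + $180.30 + $20.38 + $164.56 = $445.38
Net pay = $4,006.68 − $445.38 = $3,561.30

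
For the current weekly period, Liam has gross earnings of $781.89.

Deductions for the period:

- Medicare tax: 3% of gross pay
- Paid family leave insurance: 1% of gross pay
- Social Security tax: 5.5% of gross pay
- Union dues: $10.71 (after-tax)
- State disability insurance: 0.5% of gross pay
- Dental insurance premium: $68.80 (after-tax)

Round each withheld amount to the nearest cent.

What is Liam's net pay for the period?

$624.19

Social Security tax: $781.89 × 0.055 = $43.00
Paid family leave insurance: $781.89 × 0.01 = $7.82
State disability insurance: $781.89 × 0.005 = $3.91
Medicare tax: $781.89 × 0.03 = $23.46
Dental insurance premium: $68.80
Union dues: $10.71
Total deductions = $43.00 + $7.82 + $3.91 + $23.46 + $68.80 + $10.71 = $157.70
Net pay = $781.89 − $157.70 = $624.19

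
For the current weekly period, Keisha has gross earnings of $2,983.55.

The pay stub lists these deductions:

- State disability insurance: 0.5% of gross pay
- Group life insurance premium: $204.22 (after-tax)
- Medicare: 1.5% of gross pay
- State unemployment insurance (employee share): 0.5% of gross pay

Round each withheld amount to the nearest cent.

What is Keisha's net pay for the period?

$2,704.74

State unemployment insurance (employee share): $2,983.55 × 0.005 = $14.92
Medicare: $2,983.55 × 0.015 = $44.75
State disability insurance: $2,983.55 × 0.005 = $14.92
Group life insurance premium: $204.22
Total deductions = $14.92 + $44.75 + $14.92 + $204.22 = $278.81
Net pay = $2,983.55 − $278.81 = $2,704.74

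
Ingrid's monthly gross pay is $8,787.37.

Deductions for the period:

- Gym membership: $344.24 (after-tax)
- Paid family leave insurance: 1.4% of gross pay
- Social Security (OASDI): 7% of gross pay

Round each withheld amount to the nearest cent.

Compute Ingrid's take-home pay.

Social Security (OASDI): $8,787.37 × 0.07 = $615.12
Paid family leave insurance: $8,787.37 × 0.014 = $123.02
Gym membership: $344.24
Total deductions = $615.12 + $123.02 + $344.24 = $1,082.38
Net pay = $8,787.37 − $1,082.38 = $7,704.99

$7,704.99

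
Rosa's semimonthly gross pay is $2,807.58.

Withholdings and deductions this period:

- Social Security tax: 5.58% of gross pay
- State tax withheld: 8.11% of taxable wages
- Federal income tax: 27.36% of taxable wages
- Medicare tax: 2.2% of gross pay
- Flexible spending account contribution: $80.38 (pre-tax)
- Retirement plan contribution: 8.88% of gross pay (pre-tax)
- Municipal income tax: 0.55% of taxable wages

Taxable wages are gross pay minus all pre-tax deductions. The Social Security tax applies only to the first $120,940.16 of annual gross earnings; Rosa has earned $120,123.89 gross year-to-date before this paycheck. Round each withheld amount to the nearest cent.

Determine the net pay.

Flexible spending account contribution: $80.38
Retirement plan contribution: $2,807.58 × 0.0888 = $249.31
Pre-tax total = $80.38 + $249.31 = $329.69
Taxable wages = $2,807.58 − $329.69 = $2,477.89
State tax withheld: $2,477.89 × 0.0811 = $200.96
Federal income tax: $2,477.89 × 0.2736 = $677.95
Municipal income tax: $2,477.89 × 0.0055 = $13.63
Social Security tax: only $120,940.16 − $120,123.89 = $816.27 of this check is subject → $816.27 × 0.0558 = $45.55
Medicare tax: $2,807.58 × 0.022 = $61.77
Total deductions = $80.38 + $249.31 + $200.96 + $677.95 + $13.63 + $45.55 + $61.77 = $1,329.55
Net pay = $2,807.58 − $1,329.55 = $1,478.03

$1,478.03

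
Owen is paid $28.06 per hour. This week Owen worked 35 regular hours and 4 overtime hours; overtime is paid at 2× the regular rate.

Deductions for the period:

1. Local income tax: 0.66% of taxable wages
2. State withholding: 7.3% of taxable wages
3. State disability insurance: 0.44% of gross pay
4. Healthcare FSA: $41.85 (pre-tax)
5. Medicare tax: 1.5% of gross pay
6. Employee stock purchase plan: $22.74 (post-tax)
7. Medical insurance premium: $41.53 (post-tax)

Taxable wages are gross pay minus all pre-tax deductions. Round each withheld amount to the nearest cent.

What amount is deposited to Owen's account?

Regular pay: 35 × $28.06 = $982.10
Overtime pay: 4 × $28.06 × 2 = $224.48
Gross pay = $982.10 + $224.48 = $1,206.58
Healthcare FSA: $41.85
Taxable wages = $1,206.58 − $41.85 = $1,164.73
State withholding: $1,164.73 × 0.073 = $85.03
Local income tax: $1,164.73 × 0.0066 = $7.69
State disability insurance: $1,206.58 × 0.0044 = $5.31
Medicare tax: $1,206.58 × 0.015 = $18.10
Medical insurance premium: $41.53
Employee stock purchase plan: $22.74
Total deductions = $41.85 + $85.03 + $7.69 + $5.31 + $18.10 + $41.53 + $22.74 = $222.25
Net pay = $1,206.58 − $222.25 = $984.33

$984.33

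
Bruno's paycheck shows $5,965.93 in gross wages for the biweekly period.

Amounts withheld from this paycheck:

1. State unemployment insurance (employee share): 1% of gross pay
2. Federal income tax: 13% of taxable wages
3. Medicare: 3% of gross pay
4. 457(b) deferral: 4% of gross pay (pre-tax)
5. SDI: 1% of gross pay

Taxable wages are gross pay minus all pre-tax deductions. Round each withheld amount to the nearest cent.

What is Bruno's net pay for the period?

$4,684.44

457(b) deferral: $5,965.93 × 0.04 = $238.64
Taxable wages = $5,965.93 − $238.64 = $5,727.29
Federal income tax: $5,727.29 × 0.13 = $744.55
State unemployment insurance (employee share): $5,965.93 × 0.01 = $59.66
Medicare: $5,965.93 × 0.03 = $178.98
SDI: $5,965.93 × 0.01 = $59.66
Total deductions = $238.64 + $744.55 + $59.66 + $178.98 + $59.66 = $1,281.49
Net pay = $5,965.93 − $1,281.49 = $4,684.44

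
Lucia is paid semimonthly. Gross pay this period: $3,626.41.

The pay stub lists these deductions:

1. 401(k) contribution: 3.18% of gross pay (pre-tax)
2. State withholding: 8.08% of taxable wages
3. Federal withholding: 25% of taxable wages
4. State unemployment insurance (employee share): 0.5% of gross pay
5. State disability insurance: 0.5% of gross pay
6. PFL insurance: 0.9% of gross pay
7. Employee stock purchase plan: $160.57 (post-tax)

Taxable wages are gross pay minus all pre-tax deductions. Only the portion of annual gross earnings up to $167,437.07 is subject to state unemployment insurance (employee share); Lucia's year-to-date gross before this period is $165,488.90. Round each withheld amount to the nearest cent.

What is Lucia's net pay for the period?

$2,128.54

401(k) contribution: $3,626.41 × 0.0318 = $115.32
Taxable wages = $3,626.41 − $115.32 = $3,511.09
State withholding: $3,511.09 × 0.0808 = $283.70
Federal withholding: $3,511.09 × 0.25 = $877.77
State unemployment insurance (employee share): only $167,437.07 − $165,488.90 = $1,948.17 of this check is subject → $1,948.17 × 0.005 = $9.74
PFL insurance: $3,626.41 × 0.009 = $32.64
State disability insurance: $3,626.41 × 0.005 = $18.13
Employee stock purchase plan: $160.57
Total deductions = $115.32 + $283.70 + $877.77 + $9.74 + $32.64 + $18.13 + $160.57 = $1,497.87
Net pay = $3,626.41 − $1,497.87 = $2,128.54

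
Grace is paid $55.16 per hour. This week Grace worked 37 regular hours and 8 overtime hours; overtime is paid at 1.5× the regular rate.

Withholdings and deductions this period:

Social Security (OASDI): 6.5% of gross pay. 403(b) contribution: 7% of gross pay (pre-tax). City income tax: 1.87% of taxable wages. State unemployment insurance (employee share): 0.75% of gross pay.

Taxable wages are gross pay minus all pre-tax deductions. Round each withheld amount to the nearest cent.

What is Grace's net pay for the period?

Regular pay: 37 × $55.16 = $2040.92
Overtime pay: 8 × $55.16 × 1.5 = $661.92
Gross pay = $2040.92 + $661.92 = $2702.84
403(b) contribution: $2702.84 × 0.07 = $189.20
Taxable wages = $2702.84 − $189.20 = $2513.64
City income tax: $2513.64 × 0.0187 = $47.01
State unemployment insurance (employee share): $2702.84 × 0.0075 = $20.27
Social Security (OASDI): $2702.84 × 0.065 = $175.68
Total deductions = $189.20 + $47.01 + $20.27 + $175.68 = $432.16
Net pay = $2702.84 − $432.16 = $2270.68

$2270.68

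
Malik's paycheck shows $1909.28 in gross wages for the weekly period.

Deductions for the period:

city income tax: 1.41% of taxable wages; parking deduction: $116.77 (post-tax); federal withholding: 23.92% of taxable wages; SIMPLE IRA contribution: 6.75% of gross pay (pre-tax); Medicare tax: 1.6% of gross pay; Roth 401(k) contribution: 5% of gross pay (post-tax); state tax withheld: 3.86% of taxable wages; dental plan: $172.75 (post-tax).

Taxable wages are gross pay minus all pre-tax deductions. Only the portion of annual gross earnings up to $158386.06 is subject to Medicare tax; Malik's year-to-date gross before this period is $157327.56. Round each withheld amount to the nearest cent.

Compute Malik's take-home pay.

$858.79

SIMPLE IRA contribution: $1909.28 × 0.0675 = $128.88
Taxable wages = $1909.28 − $128.88 = $1780.40
State tax withheld: $1780.40 × 0.0386 = $68.72
Federal withholding: $1780.40 × 0.2392 = $425.87
City income tax: $1780.40 × 0.0141 = $25.10
Medicare tax: only $158386.06 − $157327.56 = $1058.50 of this check is subject → $1058.50 × 0.016 = $16.94
Parking deduction: $116.77
Dental plan: $172.75
Roth 401(k) contribution: $1909.28 × 0.05 = $95.46
Total deductions = $128.88 + $68.72 + $425.87 + $25.10 + $16.94 + $116.77 + $172.75 + $95.46 = $1050.49
Net pay = $1909.28 − $1050.49 = $858.79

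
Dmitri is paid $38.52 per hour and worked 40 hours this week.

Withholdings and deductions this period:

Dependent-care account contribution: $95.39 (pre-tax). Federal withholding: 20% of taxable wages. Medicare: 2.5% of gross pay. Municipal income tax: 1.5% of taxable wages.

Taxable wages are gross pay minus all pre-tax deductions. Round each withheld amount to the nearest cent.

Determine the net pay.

$1,096.13

Gross pay: 40 × $38.52 = $1,540.80
Dependent-care account contribution: $95.39
Taxable wages = $1,540.80 − $95.39 = $1,445.41
Municipal income tax: $1,445.41 × 0.015 = $21.68
Federal withholding: $1,445.41 × 0.2 = $289.08
Medicare: $1,540.80 × 0.025 = $38.52
Total deductions = $95.39 + $21.68 + $289.08 + $38.52 = $444.67
Net pay = $1,540.80 − $444.67 = $1,096.13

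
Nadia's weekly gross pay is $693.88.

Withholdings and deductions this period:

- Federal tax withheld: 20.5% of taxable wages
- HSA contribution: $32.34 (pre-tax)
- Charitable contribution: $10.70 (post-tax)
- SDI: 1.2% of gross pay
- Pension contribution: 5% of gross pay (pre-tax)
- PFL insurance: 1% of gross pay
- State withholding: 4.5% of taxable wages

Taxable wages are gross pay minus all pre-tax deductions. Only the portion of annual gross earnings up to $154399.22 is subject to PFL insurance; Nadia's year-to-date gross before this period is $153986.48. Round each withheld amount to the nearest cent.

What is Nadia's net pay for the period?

HSA contribution: $32.34
Pension contribution: $693.88 × 0.05 = $34.69
Pre-tax total = $32.34 + $34.69 = $67.03
Taxable wages = $693.88 − $67.03 = $626.85
Federal tax withheld: $626.85 × 0.205 = $128.50
State withholding: $626.85 × 0.045 = $28.21
SDI: $693.88 × 0.012 = $8.33
PFL insurance: only $154399.22 − $153986.48 = $412.74 of this check is subject → $412.74 × 0.01 = $4.13
Charitable contribution: $10.70
Total deductions = $32.34 + $34.69 + $128.50 + $28.21 + $8.33 + $4.13 + $10.70 = $246.90
Net pay = $693.88 − $246.90 = $446.98

$446.98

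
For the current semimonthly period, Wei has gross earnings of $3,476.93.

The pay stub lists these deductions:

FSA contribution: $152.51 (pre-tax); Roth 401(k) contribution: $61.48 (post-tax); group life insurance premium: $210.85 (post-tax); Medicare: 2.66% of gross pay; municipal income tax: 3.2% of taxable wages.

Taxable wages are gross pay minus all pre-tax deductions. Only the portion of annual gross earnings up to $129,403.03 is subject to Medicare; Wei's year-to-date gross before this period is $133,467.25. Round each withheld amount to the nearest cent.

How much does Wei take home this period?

FSA contribution: $152.51
Taxable wages = $3,476.93 − $152.51 = $3,324.42
Municipal income tax: $3,324.42 × 0.032 = $106.38
Medicare: annual cap $129,403.03 already reached (YTD $133,467.25), so $0.00
Roth 401(k) contribution: $61.48
Group life insurance premium: $210.85
Total deductions = $152.51 + $106.38 + $0.00 + $61.48 + $210.85 = $531.22
Net pay = $3,476.93 − $531.22 = $2,945.71

$2,945.71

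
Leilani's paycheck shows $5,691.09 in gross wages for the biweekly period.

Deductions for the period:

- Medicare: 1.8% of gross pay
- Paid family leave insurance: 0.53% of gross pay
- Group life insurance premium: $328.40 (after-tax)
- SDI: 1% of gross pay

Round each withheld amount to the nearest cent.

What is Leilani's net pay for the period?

$5,173.18

Medicare: $5,691.09 × 0.018 = $102.44
Paid family leave insurance: $5,691.09 × 0.0053 = $30.16
SDI: $5,691.09 × 0.01 = $56.91
Group life insurance premium: $328.40
Total deductions = $102.44 + $30.16 + $56.91 + $328.40 = $517.91
Net pay = $5,691.09 − $517.91 = $5,173.18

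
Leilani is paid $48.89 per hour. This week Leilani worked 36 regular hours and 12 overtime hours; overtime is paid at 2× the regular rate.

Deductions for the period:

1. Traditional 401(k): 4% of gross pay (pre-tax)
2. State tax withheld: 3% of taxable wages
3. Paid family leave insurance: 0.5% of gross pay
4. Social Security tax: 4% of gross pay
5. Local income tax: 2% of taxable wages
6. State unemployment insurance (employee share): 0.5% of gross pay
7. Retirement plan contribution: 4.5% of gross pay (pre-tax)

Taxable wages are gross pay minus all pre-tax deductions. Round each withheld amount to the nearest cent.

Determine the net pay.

$2,403.18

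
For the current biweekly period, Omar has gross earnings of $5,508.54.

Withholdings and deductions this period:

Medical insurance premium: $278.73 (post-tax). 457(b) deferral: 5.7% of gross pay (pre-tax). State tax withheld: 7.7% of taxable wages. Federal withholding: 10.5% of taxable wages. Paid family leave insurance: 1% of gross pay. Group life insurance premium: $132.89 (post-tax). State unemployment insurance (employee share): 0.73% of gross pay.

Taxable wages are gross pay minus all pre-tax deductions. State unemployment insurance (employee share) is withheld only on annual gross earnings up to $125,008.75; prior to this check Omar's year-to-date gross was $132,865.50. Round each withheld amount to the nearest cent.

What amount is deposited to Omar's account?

457(b) deferral: $5,508.54 × 0.057 = $313.99
Taxable wages = $5,508.54 − $313.99 = $5,194.55
State tax withheld: $5,194.55 × 0.077 = $399.98
Federal withholding: $5,194.55 × 0.105 = $545.43
State unemployment insurance (employee share): annual cap $125,008.75 already reached (YTD $132,865.50), so $0.00
Paid family leave insurance: $5,508.54 × 0.01 = $55.09
Group life insurance premium: $132.89
Medical insurance premium: $278.73
Total deductions = $313.99 + $399.98 + $545.43 + $0.00 + $55.09 + $132.89 + $278.73 = $1,726.11
Net pay = $5,508.54 − $1,726.11 = $3,782.43

$3,782.43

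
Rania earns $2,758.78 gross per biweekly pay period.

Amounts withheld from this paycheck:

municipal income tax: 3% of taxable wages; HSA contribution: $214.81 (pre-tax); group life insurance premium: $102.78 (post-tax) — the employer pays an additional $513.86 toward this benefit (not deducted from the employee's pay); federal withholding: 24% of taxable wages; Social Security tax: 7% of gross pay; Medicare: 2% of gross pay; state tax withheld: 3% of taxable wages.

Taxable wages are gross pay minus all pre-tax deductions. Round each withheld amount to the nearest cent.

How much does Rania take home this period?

$1,429.71

HSA contribution: $214.81
Taxable wages = $2,758.78 − $214.81 = $2,543.97
Federal withholding: $2,543.97 × 0.24 = $610.55
State tax withheld: $2,543.97 × 0.03 = $76.32
Municipal income tax: $2,543.97 × 0.03 = $76.32
Medicare: $2,758.78 × 0.02 = $55.18
Social Security tax: $2,758.78 × 0.07 = $193.11
Group life insurance premium: $102.78
(Employer's $513.86 toward group life insurance premium is not withheld from the employee.)
Total deductions = $214.81 + $610.55 + $76.32 + $76.32 + $55.18 + $193.11 + $102.78 = $1,329.07
Net pay = $2,758.78 − $1,329.07 = $1,429.71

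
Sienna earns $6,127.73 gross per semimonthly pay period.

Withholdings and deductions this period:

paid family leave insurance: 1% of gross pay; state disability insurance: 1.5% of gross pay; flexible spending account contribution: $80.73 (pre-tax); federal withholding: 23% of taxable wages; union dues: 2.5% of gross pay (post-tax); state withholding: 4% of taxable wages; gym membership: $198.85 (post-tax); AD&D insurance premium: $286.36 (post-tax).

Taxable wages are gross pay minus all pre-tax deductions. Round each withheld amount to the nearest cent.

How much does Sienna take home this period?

$3,622.71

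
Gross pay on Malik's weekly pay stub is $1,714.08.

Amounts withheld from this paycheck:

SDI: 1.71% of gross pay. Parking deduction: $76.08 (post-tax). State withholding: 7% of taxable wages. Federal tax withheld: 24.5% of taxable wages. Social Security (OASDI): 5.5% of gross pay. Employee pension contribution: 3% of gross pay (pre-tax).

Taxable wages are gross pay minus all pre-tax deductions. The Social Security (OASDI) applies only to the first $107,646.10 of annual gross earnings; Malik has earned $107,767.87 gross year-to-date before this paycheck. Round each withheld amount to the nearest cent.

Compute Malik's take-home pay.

$1,033.53

Employee pension contribution: $1,714.08 × 0.03 = $51.42
Taxable wages = $1,714.08 − $51.42 = $1,662.66
Federal tax withheld: $1,662.66 × 0.245 = $407.35
State withholding: $1,662.66 × 0.07 = $116.39
Social Security (OASDI): annual cap $107,646.10 already reached (YTD $107,767.87), so $0.00
SDI: $1,714.08 × 0.0171 = $29.31
Parking deduction: $76.08
Total deductions = $51.42 + $407.35 + $116.39 + $0.00 + $29.31 + $76.08 = $680.55
Net pay = $1,714.08 − $680.55 = $1,033.53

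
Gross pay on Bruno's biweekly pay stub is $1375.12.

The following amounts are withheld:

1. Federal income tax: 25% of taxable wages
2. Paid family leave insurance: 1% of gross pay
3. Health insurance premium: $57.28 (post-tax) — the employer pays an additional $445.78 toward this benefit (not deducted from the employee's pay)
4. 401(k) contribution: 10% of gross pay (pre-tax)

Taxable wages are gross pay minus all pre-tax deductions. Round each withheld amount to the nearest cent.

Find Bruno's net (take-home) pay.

$857.18

401(k) contribution: $1375.12 × 0.1 = $137.51
Taxable wages = $1375.12 − $137.51 = $1237.61
Federal income tax: $1237.61 × 0.25 = $309.40
Paid family leave insurance: $1375.12 × 0.01 = $13.75
Health insurance premium: $57.28
(Employer's $445.78 toward health insurance premium is not withheld from the employee.)
Total deductions = $137.51 + $309.40 + $13.75 + $57.28 = $517.94
Net pay = $1375.12 − $517.94 = $857.18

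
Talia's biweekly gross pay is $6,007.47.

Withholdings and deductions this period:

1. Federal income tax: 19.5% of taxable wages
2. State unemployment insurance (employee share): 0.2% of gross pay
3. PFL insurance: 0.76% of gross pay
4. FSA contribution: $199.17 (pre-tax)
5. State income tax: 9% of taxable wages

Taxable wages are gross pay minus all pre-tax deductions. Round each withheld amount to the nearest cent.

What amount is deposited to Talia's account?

FSA contribution: $199.17
Taxable wages = $6,007.47 − $199.17 = $5,808.30
State income tax: $5,808.30 × 0.09 = $522.75
Federal income tax: $5,808.30 × 0.195 = $1,132.62
PFL insurance: $6,007.47 × 0.0076 = $45.66
State unemployment insurance (employee share): $6,007.47 × 0.002 = $12.01
Total deductions = $199.17 + $522.75 + $1,132.62 + $45.66 + $12.01 = $1,912.21
Net pay = $6,007.47 − $1,912.21 = $4,095.26

$4,095.26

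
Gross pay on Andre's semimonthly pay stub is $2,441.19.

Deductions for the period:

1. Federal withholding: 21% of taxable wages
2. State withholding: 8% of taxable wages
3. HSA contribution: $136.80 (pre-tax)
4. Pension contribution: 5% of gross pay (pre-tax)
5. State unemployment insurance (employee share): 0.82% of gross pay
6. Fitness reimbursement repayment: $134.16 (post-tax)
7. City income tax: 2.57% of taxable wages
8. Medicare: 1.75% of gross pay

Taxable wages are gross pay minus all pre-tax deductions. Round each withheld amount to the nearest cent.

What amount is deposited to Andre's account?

$1,296.46

HSA contribution: $136.80
Pension contribution: $2,441.19 × 0.05 = $122.06
Pre-tax total = $136.80 + $122.06 = $258.86
Taxable wages = $2,441.19 − $258.86 = $2,182.33
Federal withholding: $2,182.33 × 0.21 = $458.29
City income tax: $2,182.33 × 0.0257 = $56.09
State withholding: $2,182.33 × 0.08 = $174.59
Medicare: $2,441.19 × 0.0175 = $42.72
State unemployment insurance (employee share): $2,441.19 × 0.0082 = $20.02
Fitness reimbursement repayment: $134.16
Total deductions = $136.80 + $122.06 + $458.29 + $56.09 + $174.59 + $42.72 + $20.02 + $134.16 = $1,144.73
Net pay = $2,441.19 − $1,144.73 = $1,296.46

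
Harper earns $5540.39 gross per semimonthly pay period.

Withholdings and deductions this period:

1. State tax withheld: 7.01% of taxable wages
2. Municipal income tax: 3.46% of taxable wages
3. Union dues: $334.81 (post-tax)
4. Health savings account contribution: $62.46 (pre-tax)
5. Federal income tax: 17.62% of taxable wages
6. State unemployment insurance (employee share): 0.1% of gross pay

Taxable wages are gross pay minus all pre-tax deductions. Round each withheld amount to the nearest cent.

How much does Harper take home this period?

$3598.83

Health savings account contribution: $62.46
Taxable wages = $5540.39 − $62.46 = $5477.93
State tax withheld: $5477.93 × 0.0701 = $384.00
Federal income tax: $5477.93 × 0.1762 = $965.21
Municipal income tax: $5477.93 × 0.0346 = $189.54
State unemployment insurance (employee share): $5540.39 × 0.001 = $5.54
Union dues: $334.81
Total deductions = $62.46 + $384.00 + $965.21 + $189.54 + $5.54 + $334.81 = $1941.56
Net pay = $5540.39 − $1941.56 = $3598.83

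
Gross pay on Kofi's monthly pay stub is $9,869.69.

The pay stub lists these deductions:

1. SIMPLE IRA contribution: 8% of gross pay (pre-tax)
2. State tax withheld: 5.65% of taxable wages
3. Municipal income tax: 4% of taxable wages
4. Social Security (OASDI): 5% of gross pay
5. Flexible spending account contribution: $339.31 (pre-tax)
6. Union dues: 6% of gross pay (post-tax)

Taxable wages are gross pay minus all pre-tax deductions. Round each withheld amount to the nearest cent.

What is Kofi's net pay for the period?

$6,811.65

SIMPLE IRA contribution: $9,869.69 × 0.08 = $789.58
Flexible spending account contribution: $339.31
Pre-tax total = $789.58 + $339.31 = $1,128.89
Taxable wages = $9,869.69 − $1,128.89 = $8,740.80
Municipal income tax: $8,740.80 × 0.04 = $349.63
State tax withheld: $8,740.80 × 0.0565 = $493.86
Social Security (OASDI): $9,869.69 × 0.05 = $493.48
Union dues: $9,869.69 × 0.06 = $592.18
Total deductions = $789.58 + $339.31 + $349.63 + $493.86 + $493.48 + $592.18 = $3,058.04
Net pay = $9,869.69 − $3,058.04 = $6,811.65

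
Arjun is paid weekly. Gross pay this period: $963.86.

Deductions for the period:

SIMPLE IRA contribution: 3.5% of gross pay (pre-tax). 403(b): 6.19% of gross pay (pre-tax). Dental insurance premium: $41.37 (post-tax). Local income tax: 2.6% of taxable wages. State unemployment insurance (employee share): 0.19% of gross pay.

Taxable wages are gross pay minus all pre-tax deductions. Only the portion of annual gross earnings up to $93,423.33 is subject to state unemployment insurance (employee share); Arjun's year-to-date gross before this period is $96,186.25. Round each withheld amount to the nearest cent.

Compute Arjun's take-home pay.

$806.46

SIMPLE IRA contribution: $963.86 × 0.035 = $33.74
403(b): $963.86 × 0.0619 = $59.66
Pre-tax total = $33.74 + $59.66 = $93.40
Taxable wages = $963.86 − $93.40 = $870.46
Local income tax: $870.46 × 0.026 = $22.63
State unemployment insurance (employee share): annual cap $93,423.33 already reached (YTD $96,186.25), so $0.00
Dental insurance premium: $41.37
Total deductions = $33.74 + $59.66 + $22.63 + $0.00 + $41.37 = $157.40
Net pay = $963.86 − $157.40 = $806.46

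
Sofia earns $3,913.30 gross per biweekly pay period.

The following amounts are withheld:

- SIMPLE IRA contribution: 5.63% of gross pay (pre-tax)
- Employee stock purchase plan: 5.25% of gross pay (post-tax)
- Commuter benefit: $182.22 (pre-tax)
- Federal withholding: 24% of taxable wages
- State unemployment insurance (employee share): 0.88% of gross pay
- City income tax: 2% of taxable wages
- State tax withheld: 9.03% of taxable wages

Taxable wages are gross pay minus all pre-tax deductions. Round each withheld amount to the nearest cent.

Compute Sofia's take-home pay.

$2,041.05

Commuter benefit: $182.22
SIMPLE IRA contribution: $3,913.30 × 0.0563 = $220.32
Pre-tax total = $182.22 + $220.32 = $402.54
Taxable wages = $3,913.30 − $402.54 = $3,510.76
Federal withholding: $3,510.76 × 0.24 = $842.58
City income tax: $3,510.76 × 0.02 = $70.22
State tax withheld: $3,510.76 × 0.0903 = $317.02
State unemployment insurance (employee share): $3,913.30 × 0.0088 = $34.44
Employee stock purchase plan: $3,913.30 × 0.0525 = $205.45
Total deductions = $182.22 + $220.32 + $842.58 + $70.22 + $317.02 + $34.44 + $205.45 = $1,872.25
Net pay = $3,913.30 − $1,872.25 = $2,041.05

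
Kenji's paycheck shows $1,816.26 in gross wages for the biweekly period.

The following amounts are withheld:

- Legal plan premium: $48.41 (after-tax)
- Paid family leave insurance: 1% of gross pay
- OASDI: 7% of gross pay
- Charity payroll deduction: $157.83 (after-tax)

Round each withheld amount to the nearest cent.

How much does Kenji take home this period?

$1,464.72

OASDI: $1,816.26 × 0.07 = $127.14
Paid family leave insurance: $1,816.26 × 0.01 = $18.16
Charity payroll deduction: $157.83
Legal plan premium: $48.41
Total deductions = $127.14 + $18.16 + $157.83 + $48.41 = $351.54
Net pay = $1,816.26 − $351.54 = $1,464.72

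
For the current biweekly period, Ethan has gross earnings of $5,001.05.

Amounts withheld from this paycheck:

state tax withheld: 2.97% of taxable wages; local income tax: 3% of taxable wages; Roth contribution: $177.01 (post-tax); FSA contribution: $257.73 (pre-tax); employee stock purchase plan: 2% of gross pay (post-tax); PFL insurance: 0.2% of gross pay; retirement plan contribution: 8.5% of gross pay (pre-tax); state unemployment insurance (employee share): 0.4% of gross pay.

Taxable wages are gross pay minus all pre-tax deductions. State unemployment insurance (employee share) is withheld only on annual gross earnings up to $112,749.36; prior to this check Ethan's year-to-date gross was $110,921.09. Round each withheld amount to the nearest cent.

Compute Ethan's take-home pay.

$3,766.09

Retirement plan contribution: $5,001.05 × 0.085 = $425.09
FSA contribution: $257.73
Pre-tax total = $425.09 + $257.73 = $682.82
Taxable wages = $5,001.05 − $682.82 = $4,318.23
State tax withheld: $4,318.23 × 0.0297 = $128.25
Local income tax: $4,318.23 × 0.03 = $129.55
State unemployment insurance (employee share): only $112,749.36 − $110,921.09 = $1,828.27 of this check is subject → $1,828.27 × 0.004 = $7.31
PFL insurance: $5,001.05 × 0.002 = $10.00
Roth contribution: $177.01
Employee stock purchase plan: $5,001.05 × 0.02 = $100.02
Total deductions = $425.09 + $257.73 + $128.25 + $129.55 + $7.31 + $10.00 + $177.01 + $100.02 = $1,234.96
Net pay = $5,001.05 − $1,234.96 = $3,766.09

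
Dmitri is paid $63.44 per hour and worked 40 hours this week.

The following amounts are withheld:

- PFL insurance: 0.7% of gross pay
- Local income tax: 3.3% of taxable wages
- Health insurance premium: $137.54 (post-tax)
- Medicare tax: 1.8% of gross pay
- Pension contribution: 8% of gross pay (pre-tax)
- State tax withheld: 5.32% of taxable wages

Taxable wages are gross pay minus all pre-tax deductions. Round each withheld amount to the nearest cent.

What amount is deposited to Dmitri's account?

$1,932.37

Gross pay: 40 × $63.44 = $2,537.60
Pension contribution: $2,537.60 × 0.08 = $203.01
Taxable wages = $2,537.60 − $203.01 = $2,334.59
State tax withheld: $2,334.59 × 0.0532 = $124.20
Local income tax: $2,334.59 × 0.033 = $77.04
Medicare tax: $2,537.60 × 0.018 = $45.68
PFL insurance: $2,537.60 × 0.007 = $17.76
Health insurance premium: $137.54
Total deductions = $203.01 + $124.20 + $77.04 + $45.68 + $17.76 + $137.54 = $605.23
Net pay = $2,537.60 − $605.23 = $1,932.37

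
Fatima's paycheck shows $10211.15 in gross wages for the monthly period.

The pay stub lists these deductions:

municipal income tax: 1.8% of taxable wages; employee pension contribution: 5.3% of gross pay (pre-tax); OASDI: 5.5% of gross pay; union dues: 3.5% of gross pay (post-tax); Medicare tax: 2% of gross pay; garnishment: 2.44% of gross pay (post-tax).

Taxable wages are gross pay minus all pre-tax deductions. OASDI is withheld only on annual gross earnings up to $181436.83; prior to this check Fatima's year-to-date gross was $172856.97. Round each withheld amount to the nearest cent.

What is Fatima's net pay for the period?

$8213.25

Employee pension contribution: $10211.15 × 0.053 = $541.19
Taxable wages = $10211.15 − $541.19 = $9669.96
Municipal income tax: $9669.96 × 0.018 = $174.06
Medicare tax: $10211.15 × 0.02 = $204.22
OASDI: only $181436.83 − $172856.97 = $8579.86 of this check is subject → $8579.86 × 0.055 = $471.89
Union dues: $10211.15 × 0.035 = $357.39
Garnishment: $10211.15 × 0.0244 = $249.15
Total deductions = $541.19 + $174.06 + $204.22 + $471.89 + $357.39 + $249.15 = $1997.90
Net pay = $10211.15 − $1997.90 = $8213.25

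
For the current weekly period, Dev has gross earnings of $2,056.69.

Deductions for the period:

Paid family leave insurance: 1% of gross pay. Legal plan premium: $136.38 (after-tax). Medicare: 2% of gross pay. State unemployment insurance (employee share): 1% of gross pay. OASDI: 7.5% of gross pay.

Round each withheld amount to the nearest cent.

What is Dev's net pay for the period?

Paid family leave insurance: $2,056.69 × 0.01 = $20.57
Medicare: $2,056.69 × 0.02 = $41.13
State unemployment insurance (employee share): $2,056.69 × 0.01 = $20.57
OASDI: $2,056.69 × 0.075 = $154.25
Legal plan premium: $136.38
Total deductions = $20.57 + $41.13 + $20.57 + $154.25 + $136.38 = $372.90
Net pay = $2,056.69 − $372.90 = $1,683.79

$1,683.79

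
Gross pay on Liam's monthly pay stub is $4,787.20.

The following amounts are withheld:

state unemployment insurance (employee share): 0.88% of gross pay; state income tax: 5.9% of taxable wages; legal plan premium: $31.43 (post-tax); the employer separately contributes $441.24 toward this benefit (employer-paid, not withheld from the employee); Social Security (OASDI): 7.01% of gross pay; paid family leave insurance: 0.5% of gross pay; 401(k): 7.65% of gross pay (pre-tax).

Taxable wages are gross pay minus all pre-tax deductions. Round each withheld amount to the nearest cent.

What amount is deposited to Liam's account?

$3,727.06

401(k): $4,787.20 × 0.0765 = $366.22
Taxable wages = $4,787.20 − $366.22 = $4,420.98
State income tax: $4,420.98 × 0.059 = $260.84
Social Security (OASDI): $4,787.20 × 0.0701 = $335.58
State unemployment insurance (employee share): $4,787.20 × 0.0088 = $42.13
Paid family leave insurance: $4,787.20 × 0.005 = $23.94
Legal plan premium: $31.43
(Employer's $441.24 toward legal plan premium is not withheld from the employee.)
Total deductions = $366.22 + $260.84 + $335.58 + $42.13 + $23.94 + $31.43 = $1,060.14
Net pay = $4,787.20 − $1,060.14 = $3,727.06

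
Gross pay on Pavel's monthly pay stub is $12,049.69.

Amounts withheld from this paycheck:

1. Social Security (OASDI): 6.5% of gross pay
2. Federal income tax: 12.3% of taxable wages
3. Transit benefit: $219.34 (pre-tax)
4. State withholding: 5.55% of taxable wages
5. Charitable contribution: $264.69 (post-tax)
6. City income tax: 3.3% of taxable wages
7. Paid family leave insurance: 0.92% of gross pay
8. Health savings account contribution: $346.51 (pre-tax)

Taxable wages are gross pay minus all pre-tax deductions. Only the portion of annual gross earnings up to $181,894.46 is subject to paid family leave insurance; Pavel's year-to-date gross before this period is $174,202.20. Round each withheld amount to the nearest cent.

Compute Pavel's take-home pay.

$7,936.32

Transit benefit: $219.34
Health savings account contribution: $346.51
Pre-tax total = $219.34 + $346.51 = $565.85
Taxable wages = $12,049.69 − $565.85 = $11,483.84
Federal income tax: $11,483.84 × 0.123 = $1,412.51
State withholding: $11,483.84 × 0.0555 = $637.35
City income tax: $11,483.84 × 0.033 = $378.97
Social Security (OASDI): $12,049.69 × 0.065 = $783.23
Paid family leave insurance: only $181,894.46 − $174,202.20 = $7,692.26 of this check is subject → $7,692.26 × 0.0092 = $70.77
Charitable contribution: $264.69
Total deductions = $219.34 + $346.51 + $1,412.51 + $637.35 + $378.97 + $783.23 + $70.77 + $264.69 = $4,113.37
Net pay = $12,049.69 − $4,113.37 = $7,936.32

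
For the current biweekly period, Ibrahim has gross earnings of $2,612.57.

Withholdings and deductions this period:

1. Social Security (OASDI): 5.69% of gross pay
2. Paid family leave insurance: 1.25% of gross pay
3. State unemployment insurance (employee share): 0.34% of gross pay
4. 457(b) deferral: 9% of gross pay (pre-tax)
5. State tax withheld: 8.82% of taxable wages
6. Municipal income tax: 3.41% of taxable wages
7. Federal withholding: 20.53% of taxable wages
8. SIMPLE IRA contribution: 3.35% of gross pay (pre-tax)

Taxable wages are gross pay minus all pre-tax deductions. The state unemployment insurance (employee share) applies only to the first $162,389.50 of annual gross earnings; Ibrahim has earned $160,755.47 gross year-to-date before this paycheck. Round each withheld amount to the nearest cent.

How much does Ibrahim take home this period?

457(b) deferral: $2,612.57 × 0.09 = $235.13
SIMPLE IRA contribution: $2,612.57 × 0.0335 = $87.52
Pre-tax total = $235.13 + $87.52 = $322.65
Taxable wages = $2,612.57 − $322.65 = $2,289.92
Municipal income tax: $2,289.92 × 0.0341 = $78.09
State tax withheld: $2,289.92 × 0.0882 = $201.97
Federal withholding: $2,289.92 × 0.2053 = $470.12
State unemployment insurance (employee share): only $162,389.50 − $160,755.47 = $1,634.03 of this check is subject → $1,634.03 × 0.0034 = $5.56
Paid family leave insurance: $2,612.57 × 0.0125 = $32.66
Social Security (OASDI): $2,612.57 × 0.0569 = $148.66
Total deductions = $235.13 + $87.52 + $78.09 + $201.97 + $470.12 + $5.56 + $32.66 + $148.66 = $1,259.71
Net pay = $2,612.57 − $1,259.71 = $1,352.86

$1,352.86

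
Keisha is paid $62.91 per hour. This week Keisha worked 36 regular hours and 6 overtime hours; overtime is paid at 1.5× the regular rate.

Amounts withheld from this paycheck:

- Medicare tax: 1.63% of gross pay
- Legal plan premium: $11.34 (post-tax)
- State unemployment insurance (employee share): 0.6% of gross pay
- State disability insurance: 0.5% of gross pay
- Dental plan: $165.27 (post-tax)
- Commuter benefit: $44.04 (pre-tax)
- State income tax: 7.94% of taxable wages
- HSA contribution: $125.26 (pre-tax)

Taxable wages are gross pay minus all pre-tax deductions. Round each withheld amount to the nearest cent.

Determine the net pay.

$2,196.42

Regular pay: 36 × $62.91 = $2,264.76
Overtime pay: 6 × $62.91 × 1.5 = $566.19
Gross pay = $2,264.76 + $566.19 = $2,830.95
Commuter benefit: $44.04
HSA contribution: $125.26
Pre-tax total = $44.04 + $125.26 = $169.30
Taxable wages = $2,830.95 − $169.30 = $2,661.65
State income tax: $2,661.65 × 0.0794 = $211.34
State disability insurance: $2,830.95 × 0.005 = $14.15
Medicare tax: $2,830.95 × 0.0163 = $46.14
State unemployment insurance (employee share): $2,830.95 × 0.006 = $16.99
Dental plan: $165.27
Legal plan premium: $11.34
Total deductions = $44.04 + $125.26 + $211.34 + $14.15 + $46.14 + $16.99 + $165.27 + $11.34 = $634.53
Net pay = $2,830.95 − $634.53 = $2,196.42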